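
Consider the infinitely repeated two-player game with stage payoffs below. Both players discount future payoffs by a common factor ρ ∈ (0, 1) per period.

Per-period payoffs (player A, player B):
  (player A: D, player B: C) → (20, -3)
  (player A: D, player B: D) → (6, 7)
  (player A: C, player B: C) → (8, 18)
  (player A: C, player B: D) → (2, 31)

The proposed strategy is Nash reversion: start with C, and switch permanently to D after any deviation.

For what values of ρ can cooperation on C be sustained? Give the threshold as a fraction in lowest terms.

player A: cooperation gives 8 each period; deviation gives 20 once then 6 forever.
  8/(1−ρ) ≥ 20 + 6ρ/(1−ρ) ⇒ ρ ≥ 12/14 = 6/7.
player B: cooperation gives 18 each period; deviation gives 31 once then 7 forever.
  ρ ≥ 13/24.
Both must hold, so the binding constraint is player A's: ρ ≥ 6/7.

6/7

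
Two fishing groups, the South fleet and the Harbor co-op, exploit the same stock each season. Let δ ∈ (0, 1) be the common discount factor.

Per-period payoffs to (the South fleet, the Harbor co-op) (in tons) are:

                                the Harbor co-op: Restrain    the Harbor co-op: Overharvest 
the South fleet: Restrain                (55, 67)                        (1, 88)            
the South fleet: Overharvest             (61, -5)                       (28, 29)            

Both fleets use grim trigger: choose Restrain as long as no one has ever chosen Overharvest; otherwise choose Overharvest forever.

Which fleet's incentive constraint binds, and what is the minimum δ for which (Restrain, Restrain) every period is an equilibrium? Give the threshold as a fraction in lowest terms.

the Harbor co-op; δ ≥ 21/59

For the South fleet: deviation gain 61−55 = 6, per-period punishment loss 55−28 = 27. IC gives δ ≥ 6/33 = 2/11.
For the Harbor co-op: gain 21, loss 38 per period, so δ ≥ 21/59.
The tighter constraint is the Harbor co-op's, so cooperation needs δ ≥ 21/59.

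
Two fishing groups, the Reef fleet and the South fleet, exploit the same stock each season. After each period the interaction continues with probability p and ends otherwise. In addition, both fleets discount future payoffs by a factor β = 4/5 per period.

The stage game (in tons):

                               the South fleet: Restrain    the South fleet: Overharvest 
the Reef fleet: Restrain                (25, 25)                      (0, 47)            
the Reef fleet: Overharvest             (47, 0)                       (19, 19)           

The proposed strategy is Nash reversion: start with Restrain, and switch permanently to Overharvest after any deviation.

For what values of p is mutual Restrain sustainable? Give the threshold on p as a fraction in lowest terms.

55/56

With continuation probability p and discount β, the effective per-period discount factor is βp.
Grim-trigger IC: βp ≥ (47−25)/(47−19) = 11/14.
So p ≥ (11/14)/(4/5) = 55/56.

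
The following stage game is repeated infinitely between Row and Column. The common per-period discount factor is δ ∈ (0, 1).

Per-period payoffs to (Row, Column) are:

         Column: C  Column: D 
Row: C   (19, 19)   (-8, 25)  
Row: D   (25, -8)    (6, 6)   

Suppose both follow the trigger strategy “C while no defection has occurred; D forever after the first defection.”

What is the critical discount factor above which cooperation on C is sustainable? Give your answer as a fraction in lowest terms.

6/19

One-period gain from deviating is 25 − 19 = 6. The loss is 19 − 6 = 13 in every subsequent period, with present value 13·δ/(1−δ).
Deviation is unprofitable when 13·δ/(1−δ) ≥ 6, i.e. δ/(1−δ) ≥ 6/13.
Equivalently δ ≥ 6/(6+13) = 6/19.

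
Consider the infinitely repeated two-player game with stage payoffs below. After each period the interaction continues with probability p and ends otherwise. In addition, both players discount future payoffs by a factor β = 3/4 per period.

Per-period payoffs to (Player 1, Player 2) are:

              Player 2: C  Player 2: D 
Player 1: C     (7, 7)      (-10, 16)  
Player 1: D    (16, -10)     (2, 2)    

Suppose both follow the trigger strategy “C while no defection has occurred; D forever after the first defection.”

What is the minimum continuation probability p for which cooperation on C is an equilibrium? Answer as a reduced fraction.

6/7

Expected continuation weight on next period's payoff is β·p = 3/4·p, which plays the role of the discount factor.
Cooperation requires 3/4·p ≥ (16−7)/(16−2) = 9/14, hence p ≥ 6/7.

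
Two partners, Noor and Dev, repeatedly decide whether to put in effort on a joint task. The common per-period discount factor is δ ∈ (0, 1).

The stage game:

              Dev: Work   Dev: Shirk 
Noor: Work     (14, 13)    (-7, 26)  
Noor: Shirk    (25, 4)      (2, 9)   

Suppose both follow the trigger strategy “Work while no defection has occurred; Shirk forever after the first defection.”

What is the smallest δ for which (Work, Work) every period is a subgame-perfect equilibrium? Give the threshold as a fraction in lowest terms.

13/17

Noor's threshold: (25−14)/(25−2) = 11/23.
Dev's threshold: (26−13)/(26−9) = 13/17.
11/23 < 13/17, so Dev binds and δ* = 13/17.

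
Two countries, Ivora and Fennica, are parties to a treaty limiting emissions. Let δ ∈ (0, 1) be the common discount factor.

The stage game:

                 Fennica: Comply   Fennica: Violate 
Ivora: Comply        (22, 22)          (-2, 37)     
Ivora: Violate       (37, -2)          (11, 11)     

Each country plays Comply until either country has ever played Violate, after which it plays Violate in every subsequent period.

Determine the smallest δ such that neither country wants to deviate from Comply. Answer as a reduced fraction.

Under grim trigger the critical discount factor is (T−C)/(T−P) with T = 37, C = 22, P = 11.
δ* = (37−22)/(37−11) = 15/26.

15/26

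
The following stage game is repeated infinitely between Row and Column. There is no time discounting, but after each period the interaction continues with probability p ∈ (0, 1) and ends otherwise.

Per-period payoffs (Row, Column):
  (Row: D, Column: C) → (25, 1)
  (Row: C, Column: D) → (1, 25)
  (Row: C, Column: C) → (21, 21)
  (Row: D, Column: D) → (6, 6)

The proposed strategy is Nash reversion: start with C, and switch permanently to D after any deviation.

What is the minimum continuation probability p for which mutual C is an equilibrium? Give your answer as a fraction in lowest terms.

With no time discounting, the continuation probability p plays the role of the discount factor.
Grim-trigger IC: 21/(1−p) ≥ 25 + 6p/(1−p) ⇒ p ≥ (25−21)/(25−6) = 4/19.

4/19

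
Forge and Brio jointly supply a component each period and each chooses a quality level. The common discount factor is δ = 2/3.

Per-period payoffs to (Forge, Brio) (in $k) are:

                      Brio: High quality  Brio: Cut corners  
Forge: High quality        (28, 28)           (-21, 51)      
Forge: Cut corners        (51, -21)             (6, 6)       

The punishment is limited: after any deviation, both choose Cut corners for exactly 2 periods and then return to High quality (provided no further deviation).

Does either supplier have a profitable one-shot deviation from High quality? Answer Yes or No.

Comparing payoff streams over the 3 periods until play realigns: cooperate → 28(1+δ+…+δ^2); deviate → 51 + 6(δ+…+δ^2).
Cooperation is sustained iff (28−6)(δ+…+δ^2) ≥ 51−28.
δ+…+δ^2 = 2/3·(1−(2/3)^2)/(1−2/3) = 1.1111, and (51−28)/(28−6) = 1.0455.
1.1111 ≥ 1.0455, so cooperation is sustainable.

No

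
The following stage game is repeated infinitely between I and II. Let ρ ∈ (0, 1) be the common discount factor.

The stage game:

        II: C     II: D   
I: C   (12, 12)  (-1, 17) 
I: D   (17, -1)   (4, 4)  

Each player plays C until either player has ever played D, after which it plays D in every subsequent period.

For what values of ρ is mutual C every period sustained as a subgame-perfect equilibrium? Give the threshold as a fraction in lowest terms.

12/(1−ρ) ≥ 17 + 4ρ/(1−ρ)
12 ≥ 17 − 13ρ
ρ ≥ 5/13.

5/13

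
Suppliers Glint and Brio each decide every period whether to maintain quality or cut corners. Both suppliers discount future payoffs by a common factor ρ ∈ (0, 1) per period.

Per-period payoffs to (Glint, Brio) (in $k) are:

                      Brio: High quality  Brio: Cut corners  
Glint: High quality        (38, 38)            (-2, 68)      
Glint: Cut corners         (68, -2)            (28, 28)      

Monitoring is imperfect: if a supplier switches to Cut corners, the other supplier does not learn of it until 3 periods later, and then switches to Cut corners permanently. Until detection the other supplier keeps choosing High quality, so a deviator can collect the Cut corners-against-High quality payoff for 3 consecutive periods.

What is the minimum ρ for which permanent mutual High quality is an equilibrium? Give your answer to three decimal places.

0.909

A deviator earns 68 for 3 periods, then 28 forever; cooperating earns 38 forever. Multiplying the IC by (1−ρ):
38 ≥ 68(1−ρ^3) + 28ρ^3, so 40·ρ^3 ≥ 30 and ρ^3 ≥ 3/4.
ρ ≥ (3/4)^(1/3) ≈ 0.909.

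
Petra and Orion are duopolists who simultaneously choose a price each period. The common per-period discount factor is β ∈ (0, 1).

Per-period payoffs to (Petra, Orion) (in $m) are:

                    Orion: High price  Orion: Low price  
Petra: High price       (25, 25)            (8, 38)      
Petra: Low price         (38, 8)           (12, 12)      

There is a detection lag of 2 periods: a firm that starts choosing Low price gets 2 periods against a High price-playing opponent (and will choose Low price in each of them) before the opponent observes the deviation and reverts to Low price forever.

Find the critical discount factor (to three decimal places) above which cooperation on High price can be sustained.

The best deviation is to choose Low price for all 2 undetected periods, earning 38 each, then 12 forever once detected.
Deviation value: 38(1−β^2)/(1−β) + 12β^2/(1−β); cooperation value: 25/(1−β).
IC: 25 ≥ 38(1−β^2) + 12β^2 = 38 − 26β^2.
So β^2 ≥ 13/26 = 1/2, giving β ≥ (1/2)^(1/2) ≈ 0.707.

0.707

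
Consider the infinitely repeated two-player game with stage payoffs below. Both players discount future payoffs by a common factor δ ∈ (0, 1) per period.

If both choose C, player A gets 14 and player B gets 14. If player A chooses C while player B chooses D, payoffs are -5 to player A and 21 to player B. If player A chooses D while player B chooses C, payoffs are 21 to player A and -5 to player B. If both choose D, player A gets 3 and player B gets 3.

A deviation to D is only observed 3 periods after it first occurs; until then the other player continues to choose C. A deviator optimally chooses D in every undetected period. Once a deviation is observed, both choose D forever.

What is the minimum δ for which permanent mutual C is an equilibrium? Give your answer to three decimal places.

0.730

The best deviation is to choose D for all 3 undetected periods, earning 21 each, then 3 forever once detected.
Deviation value: 21(1−δ^3)/(1−δ) + 3δ^3/(1−δ); cooperation value: 14/(1−δ).
IC: 14 ≥ 21(1−δ^3) + 3δ^3 = 21 − 18δ^3.
So δ^3 ≥ 7/18, giving δ ≥ (7/18)^(1/3) ≈ 0.730.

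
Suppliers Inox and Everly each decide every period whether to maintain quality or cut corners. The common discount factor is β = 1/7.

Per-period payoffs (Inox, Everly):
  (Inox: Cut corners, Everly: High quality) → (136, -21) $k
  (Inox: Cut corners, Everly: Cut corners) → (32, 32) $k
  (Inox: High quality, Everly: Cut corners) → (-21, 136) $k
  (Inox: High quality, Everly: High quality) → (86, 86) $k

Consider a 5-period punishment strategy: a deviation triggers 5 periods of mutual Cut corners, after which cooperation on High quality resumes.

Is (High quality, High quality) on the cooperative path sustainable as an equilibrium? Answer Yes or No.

A one-shot deviation gives 136 now, then 32 for 5 periods, then back to 86.
Gain from deviating: (136−86) today; loss: (86−32) in each of the next 5 periods.
No-deviation condition: (86−32)(β+…+β^5) ≥ 136−86, i.e. β+…+β^5 ≥ 25/27.
At β = 1/7: β+…+β^5 = 0.1667 < 0.9259.
So cooperation is not sustainable.

No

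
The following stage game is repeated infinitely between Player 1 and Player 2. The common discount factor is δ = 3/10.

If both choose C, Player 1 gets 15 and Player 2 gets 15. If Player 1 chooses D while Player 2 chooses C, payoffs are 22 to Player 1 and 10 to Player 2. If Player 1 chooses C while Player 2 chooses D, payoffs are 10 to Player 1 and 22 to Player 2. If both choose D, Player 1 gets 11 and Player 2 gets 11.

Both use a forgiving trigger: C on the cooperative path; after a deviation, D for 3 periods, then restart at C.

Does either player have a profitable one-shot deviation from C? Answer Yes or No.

A one-shot deviation gives 22 now, then 11 for 3 periods, then back to 15.
Gain from deviating: (22−15) today; loss: (15−11) in each of the next 3 periods.
No-deviation condition: (15−11)(δ+…+δ^3) ≥ 22−15, i.e. δ+…+δ^3 ≥ 7/4.
At δ = 3/10: δ+…+δ^3 = 0.4170 < 1.7500.
So cooperation is not sustainable.

Yes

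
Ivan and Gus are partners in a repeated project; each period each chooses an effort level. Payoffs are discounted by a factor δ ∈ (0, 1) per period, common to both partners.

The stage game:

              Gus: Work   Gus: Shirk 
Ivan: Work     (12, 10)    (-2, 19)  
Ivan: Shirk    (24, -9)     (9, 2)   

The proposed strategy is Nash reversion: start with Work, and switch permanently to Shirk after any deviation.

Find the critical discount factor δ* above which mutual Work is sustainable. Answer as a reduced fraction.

Ivan: cooperation gives 12 each period; deviation gives 24 once then 9 forever.
  12/(1−δ) ≥ 24 + 9δ/(1−δ) ⇒ δ ≥ 12/15 = 4/5.
Gus: cooperation gives 10 each period; deviation gives 19 once then 2 forever.
  δ ≥ 9/17.
Both must hold, so the binding constraint is Ivan's: δ ≥ 4/5.

4/5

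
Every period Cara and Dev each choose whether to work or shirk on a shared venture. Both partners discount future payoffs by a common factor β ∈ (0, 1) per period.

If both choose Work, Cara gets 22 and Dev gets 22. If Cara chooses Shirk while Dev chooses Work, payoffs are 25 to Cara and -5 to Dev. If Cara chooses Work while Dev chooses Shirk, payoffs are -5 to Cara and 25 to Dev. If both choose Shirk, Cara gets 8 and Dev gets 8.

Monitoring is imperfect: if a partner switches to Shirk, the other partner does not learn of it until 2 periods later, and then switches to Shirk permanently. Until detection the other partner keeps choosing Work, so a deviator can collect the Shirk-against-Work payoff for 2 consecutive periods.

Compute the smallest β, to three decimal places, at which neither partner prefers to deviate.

0.420

Deviating for the 2 undetected periods gains 25−22 = 3 per period over cooperation, then loses 22−8 = 14 per period forever once punishment starts.
Gain: 3(1 + β + … + β^1); loss: 14·β^2/(1−β).
No profitable deviation ⇔ 3(1−β^2) ≤ 14·β^2, i.e. β^2 ≥ 3/(3+14) = 3/17.
Hence β ≥ (3/17)^(1/2) ≈ 0.420.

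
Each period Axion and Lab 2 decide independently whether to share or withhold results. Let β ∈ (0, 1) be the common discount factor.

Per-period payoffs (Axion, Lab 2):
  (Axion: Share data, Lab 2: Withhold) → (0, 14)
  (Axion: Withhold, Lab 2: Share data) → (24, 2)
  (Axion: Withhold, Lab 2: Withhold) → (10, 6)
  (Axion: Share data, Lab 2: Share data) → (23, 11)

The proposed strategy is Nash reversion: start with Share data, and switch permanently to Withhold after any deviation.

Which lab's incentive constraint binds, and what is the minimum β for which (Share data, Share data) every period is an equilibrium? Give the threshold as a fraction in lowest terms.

Lab 2; β ≥ 3/8

Axion: cooperation gives 23 each period; deviation gives 24 once then 10 forever.
  23/(1−β) ≥ 24 + 10β/(1−β) ⇒ β ≥ 1/14.
Lab 2: cooperation gives 11 each period; deviation gives 14 once then 6 forever.
  β ≥ 3/8.
Both must hold, so the binding constraint is Lab 2's: β ≥ 3/8.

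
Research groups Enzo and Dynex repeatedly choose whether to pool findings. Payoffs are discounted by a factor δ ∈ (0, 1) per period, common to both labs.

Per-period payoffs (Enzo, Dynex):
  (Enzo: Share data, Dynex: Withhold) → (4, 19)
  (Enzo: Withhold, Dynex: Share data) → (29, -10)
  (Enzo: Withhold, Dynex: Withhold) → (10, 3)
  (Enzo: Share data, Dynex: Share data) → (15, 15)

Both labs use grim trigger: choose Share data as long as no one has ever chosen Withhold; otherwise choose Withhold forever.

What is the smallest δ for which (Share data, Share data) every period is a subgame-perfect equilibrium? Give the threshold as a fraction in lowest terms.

Enzo: cooperation gives 15 each period; deviation gives 29 once then 10 forever.
  15/(1−δ) ≥ 29 + 10δ/(1−δ) ⇒ δ ≥ 14/19.
Dynex: cooperation gives 15 each period; deviation gives 19 once then 3 forever.
  δ ≥ 4/16 = 1/4.
Both must hold, so the binding constraint is Enzo's: δ ≥ 14/19.

14/19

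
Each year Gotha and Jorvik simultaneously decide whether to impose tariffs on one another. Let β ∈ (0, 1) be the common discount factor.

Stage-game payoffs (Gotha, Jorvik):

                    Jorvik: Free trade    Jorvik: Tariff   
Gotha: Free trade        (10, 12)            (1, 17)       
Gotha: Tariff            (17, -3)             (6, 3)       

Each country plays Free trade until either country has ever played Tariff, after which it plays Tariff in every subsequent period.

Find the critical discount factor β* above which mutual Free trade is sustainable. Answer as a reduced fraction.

7/11

Gotha: cooperation gives 10 each period; deviation gives 17 once then 6 forever.
  10/(1−β) ≥ 17 + 6β/(1−β) ⇒ β ≥ 7/11.
Jorvik: cooperation gives 12 each period; deviation gives 17 once then 3 forever.
  β ≥ 5/14.
Both must hold, so the binding constraint is Gotha's: β ≥ 7/11.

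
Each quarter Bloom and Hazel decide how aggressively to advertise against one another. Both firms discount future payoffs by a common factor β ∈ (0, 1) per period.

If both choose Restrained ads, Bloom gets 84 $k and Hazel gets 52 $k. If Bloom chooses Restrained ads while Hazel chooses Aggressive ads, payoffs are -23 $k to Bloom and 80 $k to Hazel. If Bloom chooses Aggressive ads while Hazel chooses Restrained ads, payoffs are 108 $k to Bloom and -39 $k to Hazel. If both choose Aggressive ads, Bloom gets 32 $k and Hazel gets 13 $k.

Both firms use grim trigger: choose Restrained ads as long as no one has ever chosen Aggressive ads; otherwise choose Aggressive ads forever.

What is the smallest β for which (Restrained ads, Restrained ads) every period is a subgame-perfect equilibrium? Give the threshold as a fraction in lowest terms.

Bloom: cooperation gives 84 each period; deviation gives 108 once then 32 forever.
  84/(1−β) ≥ 108 + 32β/(1−β) ⇒ β ≥ 24/76 = 6/19.
Hazel: cooperation gives 52 each period; deviation gives 80 once then 13 forever.
  β ≥ 28/67.
Both must hold, so the binding constraint is Hazel's: β ≥ 28/67.

28/67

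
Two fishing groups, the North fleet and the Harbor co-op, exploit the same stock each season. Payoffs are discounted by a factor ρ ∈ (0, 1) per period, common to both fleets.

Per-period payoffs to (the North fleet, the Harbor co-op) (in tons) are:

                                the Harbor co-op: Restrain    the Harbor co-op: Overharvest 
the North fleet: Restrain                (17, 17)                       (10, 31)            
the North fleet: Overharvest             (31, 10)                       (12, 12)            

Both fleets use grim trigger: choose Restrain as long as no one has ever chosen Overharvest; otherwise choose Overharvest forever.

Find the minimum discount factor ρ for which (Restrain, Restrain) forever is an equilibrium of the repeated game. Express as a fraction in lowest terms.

One-period gain from deviating is 31 − 17 = 14. The loss is 17 − 12 = 5 in every subsequent period, with present value 5·ρ/(1−ρ).
Deviation is unprofitable when 5·ρ/(1−ρ) ≥ 14, i.e. ρ/(1−ρ) ≥ 14/5.
Equivalently ρ ≥ 14/(14+5) = 14/19.

14/19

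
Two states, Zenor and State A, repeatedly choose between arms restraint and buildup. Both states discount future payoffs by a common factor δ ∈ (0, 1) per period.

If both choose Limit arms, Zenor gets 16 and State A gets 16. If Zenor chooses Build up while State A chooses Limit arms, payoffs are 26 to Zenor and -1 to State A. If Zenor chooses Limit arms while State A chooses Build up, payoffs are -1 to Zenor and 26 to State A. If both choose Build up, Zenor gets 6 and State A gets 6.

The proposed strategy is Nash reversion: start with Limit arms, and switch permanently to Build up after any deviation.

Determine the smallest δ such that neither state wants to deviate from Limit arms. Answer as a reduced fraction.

One-period gain from deviating is 26 − 16 = 10. The loss is 16 − 6 = 10 in every subsequent period, with present value 10·δ/(1−δ).
Deviation is unprofitable when 10·δ/(1−δ) ≥ 10, i.e. δ/(1−δ) ≥ 1.
Equivalently δ ≥ 10/(10+10) = 1/2.

1/2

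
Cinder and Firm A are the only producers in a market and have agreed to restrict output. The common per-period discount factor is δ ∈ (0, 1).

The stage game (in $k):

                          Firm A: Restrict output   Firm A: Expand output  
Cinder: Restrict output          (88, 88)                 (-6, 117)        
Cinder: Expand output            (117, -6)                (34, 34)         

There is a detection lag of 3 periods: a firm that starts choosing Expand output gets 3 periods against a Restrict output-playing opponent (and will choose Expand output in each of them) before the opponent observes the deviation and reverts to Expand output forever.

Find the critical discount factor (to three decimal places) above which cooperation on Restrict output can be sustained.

The best deviation is to choose Expand output for all 3 undetected periods, earning 117 each, then 34 forever once detected.
Deviation value: 117(1−δ^3)/(1−δ) + 34δ^3/(1−δ); cooperation value: 88/(1−δ).
IC: 88 ≥ 117(1−δ^3) + 34δ^3 = 117 − 83δ^3.
So δ^3 ≥ 29/83, giving δ ≥ (29/83)^(1/3) ≈ 0.704.

0.704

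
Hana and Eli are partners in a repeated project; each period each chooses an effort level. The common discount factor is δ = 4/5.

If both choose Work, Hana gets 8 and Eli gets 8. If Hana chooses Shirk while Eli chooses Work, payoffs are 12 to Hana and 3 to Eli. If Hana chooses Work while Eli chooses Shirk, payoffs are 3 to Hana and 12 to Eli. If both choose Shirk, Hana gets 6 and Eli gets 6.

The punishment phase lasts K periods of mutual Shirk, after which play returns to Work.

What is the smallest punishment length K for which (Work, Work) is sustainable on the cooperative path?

4

No profitable deviation requires (8−6)(δ+…+δ^K) ≥ 12−8, i.e. δ+…+δ^K ≥ 2 ≈ 2.0000.
With δ = 4/5, the partial sums are K=1: 0.8000, K=2: 1.4400, K=3: 1.9520, K=4: 2.3616.
K = 4 is the first length at which the sum reaches 2.0000.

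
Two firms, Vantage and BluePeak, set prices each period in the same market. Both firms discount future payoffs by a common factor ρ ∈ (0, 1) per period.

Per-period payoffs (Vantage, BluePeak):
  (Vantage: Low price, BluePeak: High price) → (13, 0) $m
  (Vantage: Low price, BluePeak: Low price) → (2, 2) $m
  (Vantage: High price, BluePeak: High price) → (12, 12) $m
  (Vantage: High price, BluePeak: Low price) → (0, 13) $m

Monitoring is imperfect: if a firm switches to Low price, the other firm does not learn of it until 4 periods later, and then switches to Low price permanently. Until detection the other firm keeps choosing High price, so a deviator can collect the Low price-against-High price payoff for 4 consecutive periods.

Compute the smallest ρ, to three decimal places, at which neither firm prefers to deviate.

0.549

The best deviation is to choose Low price for all 4 undetected periods, earning 13 each, then 2 forever once detected.
Deviation value: 13(1−ρ^4)/(1−ρ) + 2ρ^4/(1−ρ); cooperation value: 12/(1−ρ).
IC: 12 ≥ 13(1−ρ^4) + 2ρ^4 = 13 − 11ρ^4.
So ρ^4 ≥ 1/11, giving ρ ≥ (1/11)^(1/4) ≈ 0.549.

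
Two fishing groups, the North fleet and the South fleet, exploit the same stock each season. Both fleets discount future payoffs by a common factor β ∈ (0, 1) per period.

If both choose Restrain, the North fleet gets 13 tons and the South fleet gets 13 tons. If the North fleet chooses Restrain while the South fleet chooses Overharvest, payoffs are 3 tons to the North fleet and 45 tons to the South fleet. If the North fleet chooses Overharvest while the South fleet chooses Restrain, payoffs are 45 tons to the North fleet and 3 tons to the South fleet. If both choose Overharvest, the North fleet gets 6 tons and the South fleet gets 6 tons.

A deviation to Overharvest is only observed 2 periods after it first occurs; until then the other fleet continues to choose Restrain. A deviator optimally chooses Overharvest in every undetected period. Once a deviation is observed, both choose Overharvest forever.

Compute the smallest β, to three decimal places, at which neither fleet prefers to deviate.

0.906

The best deviation is to choose Overharvest for all 2 undetected periods, earning 45 each, then 6 forever once detected.
Deviation value: 45(1−β^2)/(1−β) + 6β^2/(1−β); cooperation value: 13/(1−β).
IC: 13 ≥ 45(1−β^2) + 6β^2 = 45 − 39β^2.
So β^2 ≥ 32/39, giving β ≥ (32/39)^(1/2) ≈ 0.906.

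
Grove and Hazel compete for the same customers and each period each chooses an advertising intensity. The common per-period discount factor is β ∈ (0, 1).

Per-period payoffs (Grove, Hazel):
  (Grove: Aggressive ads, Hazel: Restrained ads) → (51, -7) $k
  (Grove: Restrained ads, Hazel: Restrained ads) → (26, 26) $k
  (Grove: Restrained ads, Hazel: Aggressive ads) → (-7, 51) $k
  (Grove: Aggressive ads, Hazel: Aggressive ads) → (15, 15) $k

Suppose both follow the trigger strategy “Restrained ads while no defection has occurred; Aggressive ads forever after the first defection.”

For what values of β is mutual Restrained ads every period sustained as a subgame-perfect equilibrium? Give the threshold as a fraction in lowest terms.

25/36

Cooperation forever yields 26 each period: 26/(1−β).
Deviating yields 51 once, then 15 forever: 51 + 15β/(1−β).
No profitable deviation requires 26/(1−β) ≥ 51 + 15β/(1−β).
Multiplying by (1−β): 26 ≥ 51(1−β) + 15β = 51 − 36β.
So 36β ≥ 25, i.e. β ≥ 25/36.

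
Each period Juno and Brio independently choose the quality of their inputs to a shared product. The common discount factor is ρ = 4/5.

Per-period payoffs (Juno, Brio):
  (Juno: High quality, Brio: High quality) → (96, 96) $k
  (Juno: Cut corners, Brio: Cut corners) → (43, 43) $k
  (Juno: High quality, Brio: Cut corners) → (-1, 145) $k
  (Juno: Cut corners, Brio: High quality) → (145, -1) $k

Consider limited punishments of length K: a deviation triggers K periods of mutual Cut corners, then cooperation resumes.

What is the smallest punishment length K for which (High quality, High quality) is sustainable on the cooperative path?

IC: ρ(1−ρ^K)/(1−ρ) ≥ (145−96)/(96−43) = 49/53.
With ρ = 4/5: need 1 − ρ^K ≥ 49/53·(1−4/5)/(4/5), i.e. ρ^K ≤ 0.7689.
Since (4/5)^1 = 0.8000 and (4/5)^2 = 0.6400, the smallest such K is 2.

2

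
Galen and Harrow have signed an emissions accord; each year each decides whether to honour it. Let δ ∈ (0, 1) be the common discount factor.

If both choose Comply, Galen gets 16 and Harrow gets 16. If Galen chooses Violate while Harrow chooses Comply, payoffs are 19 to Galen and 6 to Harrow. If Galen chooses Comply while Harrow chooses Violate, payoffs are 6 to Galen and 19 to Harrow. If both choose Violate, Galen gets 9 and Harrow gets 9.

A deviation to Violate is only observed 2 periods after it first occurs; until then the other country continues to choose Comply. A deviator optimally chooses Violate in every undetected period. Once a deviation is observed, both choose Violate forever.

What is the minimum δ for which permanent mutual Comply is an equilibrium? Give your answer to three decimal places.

The best deviation is to choose Violate for all 2 undetected periods, earning 19 each, then 9 forever once detected.
Deviation value: 19(1−δ^2)/(1−δ) + 9δ^2/(1−δ); cooperation value: 16/(1−δ).
IC: 16 ≥ 19(1−δ^2) + 9δ^2 = 19 − 10δ^2.
So δ^2 ≥ 3/10, giving δ ≥ (3/10)^(1/2) ≈ 0.548.

0.548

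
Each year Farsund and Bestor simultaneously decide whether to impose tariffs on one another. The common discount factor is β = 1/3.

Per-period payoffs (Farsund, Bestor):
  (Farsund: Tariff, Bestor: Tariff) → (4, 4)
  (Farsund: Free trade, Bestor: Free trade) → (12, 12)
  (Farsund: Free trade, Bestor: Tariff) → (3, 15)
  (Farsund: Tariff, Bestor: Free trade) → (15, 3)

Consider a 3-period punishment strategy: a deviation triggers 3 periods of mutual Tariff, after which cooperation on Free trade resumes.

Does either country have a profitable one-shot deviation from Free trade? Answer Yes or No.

No

A one-shot deviation gives 15 now, then 4 for 3 periods, then back to 12.
Gain from deviating: (15−12) today; loss: (12−4) in each of the next 3 periods.
No-deviation condition: (12−4)(β+…+β^3) ≥ 15−12, i.e. β+…+β^3 ≥ 3/8.
At β = 1/3: β+…+β^3 = 0.4815 ≥ 0.3750.
So cooperation is sustainable.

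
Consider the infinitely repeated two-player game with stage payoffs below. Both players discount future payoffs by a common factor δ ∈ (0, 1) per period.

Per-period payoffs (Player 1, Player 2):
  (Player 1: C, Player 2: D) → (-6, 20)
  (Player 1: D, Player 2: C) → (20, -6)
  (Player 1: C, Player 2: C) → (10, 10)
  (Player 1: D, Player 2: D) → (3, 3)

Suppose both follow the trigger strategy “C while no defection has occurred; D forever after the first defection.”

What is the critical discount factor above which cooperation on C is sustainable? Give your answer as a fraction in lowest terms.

10/17

One-period gain from deviating is 20 − 10 = 10. The loss is 10 − 3 = 7 in every subsequent period, with present value 7·δ/(1−δ).
Deviation is unprofitable when 7·δ/(1−δ) ≥ 10, i.e. δ/(1−δ) ≥ 10/7.
Equivalently δ ≥ 10/(10+7) = 10/17.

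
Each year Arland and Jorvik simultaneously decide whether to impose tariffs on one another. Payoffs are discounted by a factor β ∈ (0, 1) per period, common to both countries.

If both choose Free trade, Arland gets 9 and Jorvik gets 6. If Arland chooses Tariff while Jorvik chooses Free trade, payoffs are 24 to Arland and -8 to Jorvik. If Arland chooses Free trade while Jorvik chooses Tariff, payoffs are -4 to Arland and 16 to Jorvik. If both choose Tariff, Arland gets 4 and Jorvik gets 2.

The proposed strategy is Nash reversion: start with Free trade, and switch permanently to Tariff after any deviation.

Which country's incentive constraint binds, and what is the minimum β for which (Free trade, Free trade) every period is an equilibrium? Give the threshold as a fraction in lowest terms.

Arland's threshold: (24−9)/(24−4) = 3/4.
Jorvik's threshold: (16−6)/(16−2) = 5/7.
3/4 > 5/7, so Arland binds and β* = 3/4.

Arland; β ≥ 3/4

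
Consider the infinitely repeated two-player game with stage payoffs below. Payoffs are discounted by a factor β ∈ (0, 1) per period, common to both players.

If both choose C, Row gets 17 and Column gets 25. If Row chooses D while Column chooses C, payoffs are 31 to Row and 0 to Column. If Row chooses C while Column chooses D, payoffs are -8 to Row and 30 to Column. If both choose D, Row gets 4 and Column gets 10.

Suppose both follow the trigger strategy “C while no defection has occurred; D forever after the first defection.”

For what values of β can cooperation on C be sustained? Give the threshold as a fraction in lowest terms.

14/27

For Row: deviation gain 31−17 = 14, per-period punishment loss 17−4 = 13. IC gives β ≥ 14/27.
For Column: gain 5, loss 15 per period, so β ≥ 5/20 = 1/4.
The tighter constraint is Row's, so cooperation needs β ≥ 14/27.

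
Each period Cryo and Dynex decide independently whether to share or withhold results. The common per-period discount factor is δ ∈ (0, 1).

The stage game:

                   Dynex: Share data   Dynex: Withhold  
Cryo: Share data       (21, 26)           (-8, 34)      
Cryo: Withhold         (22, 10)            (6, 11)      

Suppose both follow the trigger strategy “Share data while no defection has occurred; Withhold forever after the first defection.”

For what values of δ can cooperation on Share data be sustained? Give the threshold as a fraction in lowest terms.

8/23

Cryo: cooperation gives 21 each period; deviation gives 22 once then 6 forever.
  21/(1−δ) ≥ 22 + 6δ/(1−δ) ⇒ δ ≥ 1/16.
Dynex: cooperation gives 26 each period; deviation gives 34 once then 11 forever.
  δ ≥ 8/23.
Both must hold, so the binding constraint is Dynex's: δ ≥ 8/23.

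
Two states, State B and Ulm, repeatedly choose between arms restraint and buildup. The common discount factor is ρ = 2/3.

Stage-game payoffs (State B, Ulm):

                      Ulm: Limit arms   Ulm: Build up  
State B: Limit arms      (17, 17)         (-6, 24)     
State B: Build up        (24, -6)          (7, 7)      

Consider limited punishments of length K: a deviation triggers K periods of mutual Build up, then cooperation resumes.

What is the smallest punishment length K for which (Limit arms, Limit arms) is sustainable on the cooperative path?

Need Σ_{k=1}^{K} ρ^k ≥ (24−17)/(17−7) = 0.7000 at ρ = 2/3.
At K = 1 the sum is 0.6667 < 0.7000; at K = 2 it is 1.1111 ≥ 0.7000.
So the minimum punishment length is K = 2.

2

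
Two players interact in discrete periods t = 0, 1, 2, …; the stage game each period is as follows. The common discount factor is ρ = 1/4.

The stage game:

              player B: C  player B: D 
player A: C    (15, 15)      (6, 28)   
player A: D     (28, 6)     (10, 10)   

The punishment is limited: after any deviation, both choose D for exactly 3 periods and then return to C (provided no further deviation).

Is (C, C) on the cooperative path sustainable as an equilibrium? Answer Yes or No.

IC: ρ+…+ρ^3 ≥ (28−15)/(15−10) = 13/5.
At ρ = 1/4: partial sum = 0.3281 < 2.6000. Cooperation not sustainable.

No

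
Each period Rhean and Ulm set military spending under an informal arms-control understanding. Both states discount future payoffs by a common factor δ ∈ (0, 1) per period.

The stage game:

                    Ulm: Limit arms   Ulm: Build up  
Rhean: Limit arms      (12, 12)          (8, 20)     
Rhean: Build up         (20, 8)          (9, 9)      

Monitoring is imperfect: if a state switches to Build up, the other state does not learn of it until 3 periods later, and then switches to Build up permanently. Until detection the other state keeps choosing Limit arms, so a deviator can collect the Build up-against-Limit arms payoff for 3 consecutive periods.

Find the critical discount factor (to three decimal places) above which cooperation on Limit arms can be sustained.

The best deviation is to choose Build up for all 3 undetected periods, earning 20 each, then 9 forever once detected.
Deviation value: 20(1−δ^3)/(1−δ) + 9δ^3/(1−δ); cooperation value: 12/(1−δ).
IC: 12 ≥ 20(1−δ^3) + 9δ^3 = 20 − 11δ^3.
So δ^3 ≥ 8/11, giving δ ≥ (8/11)^(1/3) ≈ 0.899.

0.899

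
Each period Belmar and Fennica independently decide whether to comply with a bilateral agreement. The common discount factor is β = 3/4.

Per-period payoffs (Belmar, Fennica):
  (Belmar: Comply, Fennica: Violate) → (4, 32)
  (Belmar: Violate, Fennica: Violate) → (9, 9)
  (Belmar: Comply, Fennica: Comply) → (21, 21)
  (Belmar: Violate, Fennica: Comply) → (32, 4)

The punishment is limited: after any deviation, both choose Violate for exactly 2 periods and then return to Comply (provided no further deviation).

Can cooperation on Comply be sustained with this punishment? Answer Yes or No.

Yes

IC: β+…+β^2 ≥ (32−21)/(21−9) = 11/12.
At β = 3/4: partial sum = 1.3125 ≥ 0.9167. Cooperation sustainable.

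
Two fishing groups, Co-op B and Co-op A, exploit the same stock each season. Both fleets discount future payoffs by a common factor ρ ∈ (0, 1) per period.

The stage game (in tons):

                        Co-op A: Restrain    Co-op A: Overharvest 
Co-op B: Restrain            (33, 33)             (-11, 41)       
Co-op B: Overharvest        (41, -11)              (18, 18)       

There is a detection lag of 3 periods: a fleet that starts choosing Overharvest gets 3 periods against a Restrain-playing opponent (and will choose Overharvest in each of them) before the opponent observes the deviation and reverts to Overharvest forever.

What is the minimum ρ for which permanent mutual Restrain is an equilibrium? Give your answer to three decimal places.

0.703

A deviator earns 41 for 3 periods, then 18 forever; cooperating earns 33 forever. Multiplying the IC by (1−ρ):
33 ≥ 41(1−ρ^3) + 18ρ^3, so 23·ρ^3 ≥ 8 and ρ^3 ≥ 8/23.
ρ ≥ (8/23)^(1/3) ≈ 0.703.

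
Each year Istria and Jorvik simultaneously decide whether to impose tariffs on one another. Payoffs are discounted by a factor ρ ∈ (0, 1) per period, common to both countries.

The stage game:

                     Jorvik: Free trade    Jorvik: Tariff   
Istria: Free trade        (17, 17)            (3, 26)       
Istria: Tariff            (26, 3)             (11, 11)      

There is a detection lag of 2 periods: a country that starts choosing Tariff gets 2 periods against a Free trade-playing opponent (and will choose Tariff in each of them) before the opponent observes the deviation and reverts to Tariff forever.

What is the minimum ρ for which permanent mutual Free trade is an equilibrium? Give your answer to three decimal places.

The best deviation is to choose Tariff for all 2 undetected periods, earning 26 each, then 11 forever once detected.
Deviation value: 26(1−ρ^2)/(1−ρ) + 11ρ^2/(1−ρ); cooperation value: 17/(1−ρ).
IC: 17 ≥ 26(1−ρ^2) + 11ρ^2 = 26 − 15ρ^2.
So ρ^2 ≥ 9/15 = 3/5, giving ρ ≥ (3/5)^(1/2) ≈ 0.775.

0.775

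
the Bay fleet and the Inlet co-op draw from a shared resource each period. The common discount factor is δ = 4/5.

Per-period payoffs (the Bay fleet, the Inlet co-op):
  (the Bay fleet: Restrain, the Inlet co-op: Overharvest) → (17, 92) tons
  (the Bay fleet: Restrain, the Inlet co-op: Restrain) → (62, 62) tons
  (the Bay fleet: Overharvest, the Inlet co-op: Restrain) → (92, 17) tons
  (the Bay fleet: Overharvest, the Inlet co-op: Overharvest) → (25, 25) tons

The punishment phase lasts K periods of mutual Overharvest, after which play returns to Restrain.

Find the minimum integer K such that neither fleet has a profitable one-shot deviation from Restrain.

2

No profitable deviation requires (62−25)(δ+…+δ^K) ≥ 92−62, i.e. δ+…+δ^K ≥ 30/37 ≈ 0.8108.
With δ = 4/5, the partial sums are K=1: 0.8000, K=2: 1.4400.
K = 2 is the first length at which the sum reaches 0.8108.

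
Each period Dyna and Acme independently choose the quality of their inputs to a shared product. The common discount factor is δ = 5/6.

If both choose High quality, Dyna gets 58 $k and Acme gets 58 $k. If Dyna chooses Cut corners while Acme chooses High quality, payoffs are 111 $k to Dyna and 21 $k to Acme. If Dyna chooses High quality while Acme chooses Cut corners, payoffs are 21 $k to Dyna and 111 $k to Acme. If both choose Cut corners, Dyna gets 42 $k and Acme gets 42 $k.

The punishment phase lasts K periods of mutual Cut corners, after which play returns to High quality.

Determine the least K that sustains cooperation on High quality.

6

No profitable deviation requires (58−42)(δ+…+δ^K) ≥ 111−58, i.e. δ+…+δ^K ≥ 53/16 ≈ 3.3125.
With δ = 5/6, the partial sums are K=1: 0.8333, K=2: 1.5278, K=3: 2.1065, K=4: 2.5887, K=5: 2.9906, K=6: 3.3255.
K = 6 is the first length at which the sum reaches 3.3125.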